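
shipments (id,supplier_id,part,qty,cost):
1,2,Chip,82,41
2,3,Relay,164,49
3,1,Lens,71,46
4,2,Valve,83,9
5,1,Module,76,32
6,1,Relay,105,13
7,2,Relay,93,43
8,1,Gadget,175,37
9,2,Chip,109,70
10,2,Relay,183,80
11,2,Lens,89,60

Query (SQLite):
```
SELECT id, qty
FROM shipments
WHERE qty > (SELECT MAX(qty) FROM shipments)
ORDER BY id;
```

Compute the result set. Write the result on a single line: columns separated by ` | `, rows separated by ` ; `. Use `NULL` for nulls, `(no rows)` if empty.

(no rows)

Scalar subquery: MAX(qty) over all shipments rows = 183.
Keep rows where qty > that value.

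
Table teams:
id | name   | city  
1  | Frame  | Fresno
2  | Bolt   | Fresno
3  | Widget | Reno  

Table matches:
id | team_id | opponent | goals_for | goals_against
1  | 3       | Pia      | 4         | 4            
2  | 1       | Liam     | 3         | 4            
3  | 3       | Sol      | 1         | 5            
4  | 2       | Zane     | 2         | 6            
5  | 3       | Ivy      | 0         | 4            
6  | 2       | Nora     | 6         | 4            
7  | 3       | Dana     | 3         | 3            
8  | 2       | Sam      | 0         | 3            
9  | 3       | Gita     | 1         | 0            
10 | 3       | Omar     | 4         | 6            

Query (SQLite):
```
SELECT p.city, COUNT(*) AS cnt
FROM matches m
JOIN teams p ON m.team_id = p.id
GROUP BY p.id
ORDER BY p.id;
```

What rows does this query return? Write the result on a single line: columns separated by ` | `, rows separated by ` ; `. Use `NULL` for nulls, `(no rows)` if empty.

Join each matches row to its teams via team_id.
Group joined rows by teams.id; compute COUNT(*) per group.
  1: ids {2} → COUNT(*)=1
  2: ids {4, 6, 8} → COUNT(*)=3
  3: ids {1, 3, 5, 7, 9, 10} → COUNT(*)=6

Fresno | 1 ; Fresno | 3 ; Reno | 6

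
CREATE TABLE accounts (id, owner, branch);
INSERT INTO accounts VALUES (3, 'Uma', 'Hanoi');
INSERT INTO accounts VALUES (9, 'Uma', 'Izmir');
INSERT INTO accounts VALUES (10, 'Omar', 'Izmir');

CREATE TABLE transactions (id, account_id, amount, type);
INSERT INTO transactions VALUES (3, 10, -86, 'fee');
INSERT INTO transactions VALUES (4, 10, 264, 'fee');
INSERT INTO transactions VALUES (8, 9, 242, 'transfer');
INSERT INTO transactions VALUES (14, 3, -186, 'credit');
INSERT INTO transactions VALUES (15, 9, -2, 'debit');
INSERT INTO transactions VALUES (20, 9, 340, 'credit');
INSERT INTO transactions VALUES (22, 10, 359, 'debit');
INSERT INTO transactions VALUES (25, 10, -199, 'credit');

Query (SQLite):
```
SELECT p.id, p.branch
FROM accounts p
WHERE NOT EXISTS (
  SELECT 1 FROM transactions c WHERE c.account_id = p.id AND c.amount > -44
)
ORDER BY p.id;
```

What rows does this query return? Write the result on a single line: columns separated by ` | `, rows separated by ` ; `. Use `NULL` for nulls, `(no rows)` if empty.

For each accounts row, check whether any transactions with matching account_id has amount > -44.
Keep rows where that is false.

3 | Hanoi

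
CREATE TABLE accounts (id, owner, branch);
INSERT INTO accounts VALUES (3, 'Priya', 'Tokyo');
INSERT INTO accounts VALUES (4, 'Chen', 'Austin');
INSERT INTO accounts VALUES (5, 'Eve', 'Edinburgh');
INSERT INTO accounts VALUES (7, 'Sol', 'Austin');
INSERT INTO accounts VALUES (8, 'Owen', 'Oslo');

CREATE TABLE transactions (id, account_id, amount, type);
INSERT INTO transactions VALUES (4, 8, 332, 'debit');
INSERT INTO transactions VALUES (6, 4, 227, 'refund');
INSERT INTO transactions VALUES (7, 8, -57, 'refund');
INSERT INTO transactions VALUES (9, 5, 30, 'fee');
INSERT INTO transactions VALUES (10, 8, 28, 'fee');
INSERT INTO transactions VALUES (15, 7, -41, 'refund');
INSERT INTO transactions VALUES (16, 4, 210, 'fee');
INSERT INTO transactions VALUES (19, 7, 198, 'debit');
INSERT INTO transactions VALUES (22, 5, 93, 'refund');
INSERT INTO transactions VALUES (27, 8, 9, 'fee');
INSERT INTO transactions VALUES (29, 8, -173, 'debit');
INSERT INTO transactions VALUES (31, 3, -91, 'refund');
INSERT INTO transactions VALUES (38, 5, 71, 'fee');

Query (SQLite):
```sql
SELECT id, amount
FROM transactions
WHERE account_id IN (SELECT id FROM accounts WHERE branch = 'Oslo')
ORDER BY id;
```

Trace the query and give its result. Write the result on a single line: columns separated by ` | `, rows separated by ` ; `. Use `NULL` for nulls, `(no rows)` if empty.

Inner query: accounts.id where branch = 'Oslo'.
Outer: keep transactions rows whose account_id is in that set.
Inner query → {8}

4 | 332 ; 7 | -57 ; 10 | 28 ; 27 | 9 ; 29 | -173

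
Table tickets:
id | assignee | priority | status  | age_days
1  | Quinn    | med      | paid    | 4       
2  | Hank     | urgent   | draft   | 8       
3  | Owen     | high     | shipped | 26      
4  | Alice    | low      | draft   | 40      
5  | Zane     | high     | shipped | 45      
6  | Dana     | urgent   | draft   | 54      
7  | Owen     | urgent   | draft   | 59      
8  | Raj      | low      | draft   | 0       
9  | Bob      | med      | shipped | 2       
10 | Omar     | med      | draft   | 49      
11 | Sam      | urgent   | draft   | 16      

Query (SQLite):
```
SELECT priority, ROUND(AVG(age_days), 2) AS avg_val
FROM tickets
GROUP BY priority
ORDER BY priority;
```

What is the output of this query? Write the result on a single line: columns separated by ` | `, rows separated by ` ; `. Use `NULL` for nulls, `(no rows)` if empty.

high | 35.5 ; low | 20 ; med | 18.33 ; urgent | 34.25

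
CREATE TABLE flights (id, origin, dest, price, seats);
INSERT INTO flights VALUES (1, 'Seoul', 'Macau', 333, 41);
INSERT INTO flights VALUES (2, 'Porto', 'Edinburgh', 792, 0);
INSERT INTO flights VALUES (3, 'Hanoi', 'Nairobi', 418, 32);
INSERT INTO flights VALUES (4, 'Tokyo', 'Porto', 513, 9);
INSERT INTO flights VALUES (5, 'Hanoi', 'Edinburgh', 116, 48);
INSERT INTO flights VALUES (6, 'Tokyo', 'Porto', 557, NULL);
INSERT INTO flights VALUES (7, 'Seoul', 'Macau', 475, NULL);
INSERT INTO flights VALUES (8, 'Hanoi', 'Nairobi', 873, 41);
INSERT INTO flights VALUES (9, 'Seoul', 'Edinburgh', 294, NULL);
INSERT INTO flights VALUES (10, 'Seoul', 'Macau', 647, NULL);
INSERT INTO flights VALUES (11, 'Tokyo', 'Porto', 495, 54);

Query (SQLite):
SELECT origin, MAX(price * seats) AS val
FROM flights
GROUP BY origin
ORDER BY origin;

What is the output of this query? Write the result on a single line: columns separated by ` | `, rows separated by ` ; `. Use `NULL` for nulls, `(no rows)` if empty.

For each row compute price * seats.
Group by origin; take MAX of the expression per group.
  Hanoi: ids {3, 5, 8} → MAX(price * seats)=35793
  Porto: ids {2} → MAX(price * seats)=0
  Seoul: ids {1, 7, 9, 10} → MAX(price * seats)=13653
  Tokyo: ids {4, 6, 11} → MAX(price * seats)=26730

Hanoi | 35793 ; Porto | 0 ; Seoul | 13653 ; Tokyo | 26730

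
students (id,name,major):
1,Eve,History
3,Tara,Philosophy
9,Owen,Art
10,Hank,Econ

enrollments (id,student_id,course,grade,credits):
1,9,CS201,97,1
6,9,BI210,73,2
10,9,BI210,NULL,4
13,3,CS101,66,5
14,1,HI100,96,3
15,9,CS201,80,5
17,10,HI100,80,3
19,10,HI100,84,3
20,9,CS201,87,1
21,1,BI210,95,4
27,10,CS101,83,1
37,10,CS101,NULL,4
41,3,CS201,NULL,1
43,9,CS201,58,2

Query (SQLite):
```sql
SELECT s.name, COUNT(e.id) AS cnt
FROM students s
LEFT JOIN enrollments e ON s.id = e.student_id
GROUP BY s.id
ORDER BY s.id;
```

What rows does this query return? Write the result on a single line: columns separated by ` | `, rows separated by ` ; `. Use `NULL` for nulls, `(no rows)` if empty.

Eve | 2 ; Tara | 2 ; Owen | 6 ; Hank | 4

LEFT JOIN keeps every students row; unmatched ones get NULL for enrollments columns.
Group by students.id and compute COUNT(e.id). COUNT(col) of an all-NULL group is 0.
  1: ids {14, 21} → COUNT(e.id)=2
  3: ids {13, 41} → COUNT(e.id)=2
  9: ids {1, 6, 10, 15, 20, 43} → COUNT(e.id)=6
  10: ids {17, 19, 27, 37} → COUNT(e.id)=4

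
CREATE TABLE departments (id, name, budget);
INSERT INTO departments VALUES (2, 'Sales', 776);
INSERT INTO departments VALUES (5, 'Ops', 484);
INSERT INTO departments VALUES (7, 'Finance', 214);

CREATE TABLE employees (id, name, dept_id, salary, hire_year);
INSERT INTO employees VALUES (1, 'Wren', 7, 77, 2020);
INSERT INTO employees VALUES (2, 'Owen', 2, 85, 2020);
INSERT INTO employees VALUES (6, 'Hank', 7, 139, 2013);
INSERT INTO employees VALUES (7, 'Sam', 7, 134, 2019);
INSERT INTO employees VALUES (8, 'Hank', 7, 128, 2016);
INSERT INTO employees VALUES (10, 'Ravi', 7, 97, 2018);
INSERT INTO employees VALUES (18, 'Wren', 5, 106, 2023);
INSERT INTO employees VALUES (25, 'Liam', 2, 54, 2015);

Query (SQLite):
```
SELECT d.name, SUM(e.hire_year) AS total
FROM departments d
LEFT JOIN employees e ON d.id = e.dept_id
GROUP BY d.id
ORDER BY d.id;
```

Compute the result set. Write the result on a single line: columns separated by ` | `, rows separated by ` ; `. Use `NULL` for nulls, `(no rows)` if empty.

Sales | 4035 ; Ops | 2023 ; Finance | 10086

LEFT JOIN keeps every departments row; unmatched ones get NULL for employees columns.
Group by departments.id and compute SUM(e.hire_year). SUM over an all-NULL group is NULL.
  2: ids {2, 25} → SUM(e.hire_year)=4035
  5: ids {18} → SUM(e.hire_year)=2023
  7: ids {1, 6, 7, 8, 10} → SUM(e.hire_year)=10086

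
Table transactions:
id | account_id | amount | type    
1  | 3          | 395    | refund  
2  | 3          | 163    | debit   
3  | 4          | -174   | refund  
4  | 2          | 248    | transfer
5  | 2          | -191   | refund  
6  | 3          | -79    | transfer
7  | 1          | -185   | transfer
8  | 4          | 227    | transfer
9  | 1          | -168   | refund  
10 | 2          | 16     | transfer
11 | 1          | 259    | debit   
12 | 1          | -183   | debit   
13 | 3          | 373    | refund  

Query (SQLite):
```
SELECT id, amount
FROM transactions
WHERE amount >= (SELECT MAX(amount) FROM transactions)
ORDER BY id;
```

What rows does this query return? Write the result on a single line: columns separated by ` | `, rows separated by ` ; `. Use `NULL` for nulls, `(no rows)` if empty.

1 | 395

Scalar subquery: MAX(amount) over all transactions rows = 395.
Keep rows where amount >= that value.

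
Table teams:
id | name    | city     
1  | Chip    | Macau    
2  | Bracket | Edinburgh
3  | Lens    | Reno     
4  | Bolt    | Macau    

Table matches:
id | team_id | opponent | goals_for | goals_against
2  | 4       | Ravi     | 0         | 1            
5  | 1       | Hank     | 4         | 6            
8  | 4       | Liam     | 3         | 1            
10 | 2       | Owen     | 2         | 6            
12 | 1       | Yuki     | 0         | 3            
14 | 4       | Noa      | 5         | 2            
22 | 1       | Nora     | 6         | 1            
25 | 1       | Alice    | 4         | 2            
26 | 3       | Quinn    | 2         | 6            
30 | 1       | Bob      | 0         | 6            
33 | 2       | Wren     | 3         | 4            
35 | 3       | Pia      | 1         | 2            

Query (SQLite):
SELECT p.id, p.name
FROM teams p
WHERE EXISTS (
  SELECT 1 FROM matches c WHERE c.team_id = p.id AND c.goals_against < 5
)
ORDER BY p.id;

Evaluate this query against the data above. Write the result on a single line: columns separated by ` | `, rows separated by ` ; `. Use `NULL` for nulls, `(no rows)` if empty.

1 | Chip ; 2 | Bracket ; 3 | Lens ; 4 | Bolt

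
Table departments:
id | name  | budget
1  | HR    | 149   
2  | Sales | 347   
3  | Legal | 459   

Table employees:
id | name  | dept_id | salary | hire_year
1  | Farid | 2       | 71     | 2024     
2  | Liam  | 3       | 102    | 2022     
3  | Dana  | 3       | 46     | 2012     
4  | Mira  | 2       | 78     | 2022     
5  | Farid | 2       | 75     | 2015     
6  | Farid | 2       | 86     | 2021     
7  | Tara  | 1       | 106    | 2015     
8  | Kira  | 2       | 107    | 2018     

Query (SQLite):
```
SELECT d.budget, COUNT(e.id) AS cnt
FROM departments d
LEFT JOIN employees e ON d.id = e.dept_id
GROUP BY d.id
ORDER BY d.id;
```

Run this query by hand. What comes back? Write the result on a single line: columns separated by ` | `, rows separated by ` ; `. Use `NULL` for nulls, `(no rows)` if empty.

LEFT JOIN keeps every departments row; unmatched ones get NULL for employees columns.
Group by departments.id and compute COUNT(e.id). COUNT(col) of an all-NULL group is 0.
  1: ids {7} → COUNT(e.id)=1
  2: ids {1, 4, 5, 6, 8} → COUNT(e.id)=5
  3: ids {2, 3} → COUNT(e.id)=2

149 | 1 ; 347 | 5 ; 459 | 2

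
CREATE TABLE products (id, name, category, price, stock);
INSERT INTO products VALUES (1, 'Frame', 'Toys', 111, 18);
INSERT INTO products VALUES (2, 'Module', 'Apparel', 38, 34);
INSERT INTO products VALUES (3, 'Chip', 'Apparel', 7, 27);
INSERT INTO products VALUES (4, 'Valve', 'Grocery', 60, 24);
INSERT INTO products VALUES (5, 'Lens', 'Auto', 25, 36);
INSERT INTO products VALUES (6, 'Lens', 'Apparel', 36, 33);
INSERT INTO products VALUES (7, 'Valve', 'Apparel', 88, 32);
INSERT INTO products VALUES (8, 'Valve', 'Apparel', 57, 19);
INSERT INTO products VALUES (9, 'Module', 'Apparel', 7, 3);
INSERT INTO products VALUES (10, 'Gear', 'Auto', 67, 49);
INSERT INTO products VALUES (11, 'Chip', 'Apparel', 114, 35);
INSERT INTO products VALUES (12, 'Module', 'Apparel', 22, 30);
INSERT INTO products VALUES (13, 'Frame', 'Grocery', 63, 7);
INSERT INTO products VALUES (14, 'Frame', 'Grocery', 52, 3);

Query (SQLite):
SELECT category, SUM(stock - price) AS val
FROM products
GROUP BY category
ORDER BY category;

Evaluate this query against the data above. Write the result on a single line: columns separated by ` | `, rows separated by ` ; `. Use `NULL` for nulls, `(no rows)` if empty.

Apparel | -156 ; Auto | -7 ; Grocery | -141 ; Toys | -93

For each row compute stock - price.
Group by category; take SUM of the expression per group.
  Apparel: ids {2, 3, 6, 7, 8, 9, 11, 12} → SUM(stock - price)=-156
  Auto: ids {5, 10} → SUM(stock - price)=-7
  Grocery: ids {4, 13, 14} → SUM(stock - price)=-141
  Toys: ids {1} → SUM(stock - price)=-93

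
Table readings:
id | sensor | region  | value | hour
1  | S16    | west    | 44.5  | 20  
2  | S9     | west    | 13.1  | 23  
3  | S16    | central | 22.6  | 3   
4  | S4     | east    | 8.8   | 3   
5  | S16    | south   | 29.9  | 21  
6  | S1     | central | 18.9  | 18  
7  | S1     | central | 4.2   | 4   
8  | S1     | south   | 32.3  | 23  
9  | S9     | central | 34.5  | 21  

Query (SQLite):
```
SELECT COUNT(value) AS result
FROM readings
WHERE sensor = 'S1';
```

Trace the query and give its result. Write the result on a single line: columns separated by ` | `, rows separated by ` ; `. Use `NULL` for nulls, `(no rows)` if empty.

3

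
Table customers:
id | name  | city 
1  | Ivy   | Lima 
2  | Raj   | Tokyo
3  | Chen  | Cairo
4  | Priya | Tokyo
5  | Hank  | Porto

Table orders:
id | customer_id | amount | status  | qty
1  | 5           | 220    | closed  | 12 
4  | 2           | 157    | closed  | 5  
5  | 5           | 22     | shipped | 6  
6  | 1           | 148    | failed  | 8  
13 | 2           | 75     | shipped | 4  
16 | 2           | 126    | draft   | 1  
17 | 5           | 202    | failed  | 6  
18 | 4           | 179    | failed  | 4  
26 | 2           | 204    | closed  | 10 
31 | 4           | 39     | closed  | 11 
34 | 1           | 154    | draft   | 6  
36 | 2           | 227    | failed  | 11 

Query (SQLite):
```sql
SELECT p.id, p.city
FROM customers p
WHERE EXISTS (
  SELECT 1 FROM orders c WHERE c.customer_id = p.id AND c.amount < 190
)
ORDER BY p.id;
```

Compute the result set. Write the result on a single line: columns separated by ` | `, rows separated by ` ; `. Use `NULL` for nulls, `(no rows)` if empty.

For each customers row, check whether any orders with matching customer_id has amount < 190.
Keep rows where that is true.

1 | Lima ; 2 | Tokyo ; 4 | Tokyo ; 5 | Porto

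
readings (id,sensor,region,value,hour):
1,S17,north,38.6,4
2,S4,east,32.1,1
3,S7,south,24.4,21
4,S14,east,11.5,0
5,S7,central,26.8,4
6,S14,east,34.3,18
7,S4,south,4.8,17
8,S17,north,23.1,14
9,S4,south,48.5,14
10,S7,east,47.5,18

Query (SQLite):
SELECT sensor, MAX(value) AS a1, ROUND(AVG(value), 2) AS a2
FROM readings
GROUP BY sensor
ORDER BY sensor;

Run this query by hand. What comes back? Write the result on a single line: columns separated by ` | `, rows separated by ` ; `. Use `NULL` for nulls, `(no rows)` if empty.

Group readings by sensor.
Per group compute: MAX(value), ROUND(AVG(value), 2).
  S14: ids {4, 6} → MAX(value)=34.3, ROUND(AVG(value), 2)=22.9
  S17: ids {1, 8} → MAX(value)=38.6, ROUND(AVG(value), 2)=30.85
  S4: ids {2, 7, 9} → MAX(value)=48.5, ROUND(AVG(value), 2)=28.47
  S7: ids {3, 5, 10} → MAX(value)=47.5, ROUND(AVG(value), 2)=32.9

S14 | 34.3 | 22.9 ; S17 | 38.6 | 30.85 ; S4 | 48.5 | 28.47 ; S7 | 47.5 | 32.9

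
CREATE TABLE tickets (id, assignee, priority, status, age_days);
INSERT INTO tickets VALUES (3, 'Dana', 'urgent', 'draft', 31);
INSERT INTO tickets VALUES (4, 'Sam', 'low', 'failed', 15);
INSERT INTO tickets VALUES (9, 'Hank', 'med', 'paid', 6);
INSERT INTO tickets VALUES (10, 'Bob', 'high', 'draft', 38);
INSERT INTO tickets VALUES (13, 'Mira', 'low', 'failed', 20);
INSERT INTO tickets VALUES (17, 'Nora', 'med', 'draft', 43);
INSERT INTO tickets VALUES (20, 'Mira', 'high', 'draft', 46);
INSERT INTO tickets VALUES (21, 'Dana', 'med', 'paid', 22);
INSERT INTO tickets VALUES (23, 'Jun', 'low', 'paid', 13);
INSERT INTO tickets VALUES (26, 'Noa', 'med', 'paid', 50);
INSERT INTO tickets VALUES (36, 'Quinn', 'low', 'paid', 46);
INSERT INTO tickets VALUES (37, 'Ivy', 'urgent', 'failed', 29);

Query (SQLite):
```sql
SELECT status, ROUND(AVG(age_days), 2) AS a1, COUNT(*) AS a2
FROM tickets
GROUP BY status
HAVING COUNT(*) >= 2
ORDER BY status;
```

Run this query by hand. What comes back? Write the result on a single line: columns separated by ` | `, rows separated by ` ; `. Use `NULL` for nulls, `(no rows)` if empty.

Group tickets by status.
Per group compute: ROUND(AVG(age_days), 2), COUNT(*).
HAVING: drop groups with fewer than 2 rows.
  draft: ids {3, 10, 17, 20} → ROUND(AVG(age_days), 2)=39.5, COUNT(*)=4
  failed: ids {4, 13, 37} → ROUND(AVG(age_days), 2)=21.33, COUNT(*)=3
  paid: ids {9, 21, 23, 26, 36} → ROUND(AVG(age_days), 2)=27.4, COUNT(*)=5

draft | 39.5 | 4 ; failed | 21.33 | 3 ; paid | 27.4 | 5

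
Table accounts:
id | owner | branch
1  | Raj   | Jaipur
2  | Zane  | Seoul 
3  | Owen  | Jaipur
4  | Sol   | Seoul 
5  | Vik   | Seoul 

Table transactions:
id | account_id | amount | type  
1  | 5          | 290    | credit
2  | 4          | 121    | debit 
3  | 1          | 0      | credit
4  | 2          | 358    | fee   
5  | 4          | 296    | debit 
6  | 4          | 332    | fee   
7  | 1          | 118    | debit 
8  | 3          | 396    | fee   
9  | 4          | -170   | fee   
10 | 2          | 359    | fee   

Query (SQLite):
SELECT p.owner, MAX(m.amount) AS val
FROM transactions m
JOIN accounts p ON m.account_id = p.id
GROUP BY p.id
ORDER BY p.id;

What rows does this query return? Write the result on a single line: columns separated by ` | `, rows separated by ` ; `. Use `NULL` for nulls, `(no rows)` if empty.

Join each transactions row to its accounts via account_id.
Group joined rows by accounts.id; compute MAX(m.amount) per group.
  1: ids {3, 7} → MAX(m.amount)=118
  2: ids {4, 10} → MAX(m.amount)=359
  3: ids {8} → MAX(m.amount)=396
  4: ids {2, 5, 6, 9} → MAX(m.amount)=332
  5: ids {1} → MAX(m.amount)=290

Raj | 118 ; Zane | 359 ; Owen | 396 ; Sol | 332 ; Vik | 290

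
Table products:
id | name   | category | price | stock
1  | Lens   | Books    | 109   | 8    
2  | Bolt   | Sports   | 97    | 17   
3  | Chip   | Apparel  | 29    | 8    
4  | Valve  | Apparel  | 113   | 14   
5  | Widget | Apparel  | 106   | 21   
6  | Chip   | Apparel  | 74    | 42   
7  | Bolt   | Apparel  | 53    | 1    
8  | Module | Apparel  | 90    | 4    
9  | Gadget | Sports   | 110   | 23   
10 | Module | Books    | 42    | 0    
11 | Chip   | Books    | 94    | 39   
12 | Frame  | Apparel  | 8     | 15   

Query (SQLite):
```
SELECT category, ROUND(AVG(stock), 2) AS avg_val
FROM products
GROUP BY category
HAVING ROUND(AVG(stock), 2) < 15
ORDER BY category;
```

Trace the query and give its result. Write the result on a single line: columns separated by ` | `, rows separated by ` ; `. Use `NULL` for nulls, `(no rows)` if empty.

(no rows)

Partition products by category; compute ROUND(AVG(stock), 2) within each group.
HAVING: keep groups where ROUND(AVG(stock), 2) < 15.
  Apparel: ids {3, 4, 5, 6, 7, 8, 12} → ROUND(AVG(stock), 2)=15
  Books: ids {1, 10, 11} → ROUND(AVG(stock), 2)=15.67
  Sports: ids {2, 9} → ROUND(AVG(stock), 2)=20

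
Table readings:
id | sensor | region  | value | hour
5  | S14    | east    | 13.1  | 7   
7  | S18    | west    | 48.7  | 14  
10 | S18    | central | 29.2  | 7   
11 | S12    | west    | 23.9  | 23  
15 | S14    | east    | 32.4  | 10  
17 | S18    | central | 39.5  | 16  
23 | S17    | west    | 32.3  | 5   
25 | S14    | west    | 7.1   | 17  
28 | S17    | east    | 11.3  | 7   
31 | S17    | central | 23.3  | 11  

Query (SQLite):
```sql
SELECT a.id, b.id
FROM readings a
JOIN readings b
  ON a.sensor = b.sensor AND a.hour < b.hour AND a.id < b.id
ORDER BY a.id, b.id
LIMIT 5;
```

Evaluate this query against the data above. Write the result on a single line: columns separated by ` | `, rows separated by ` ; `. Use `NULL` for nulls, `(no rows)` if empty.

5 | 15 ; 5 | 25 ; 7 | 17 ; 10 | 17 ; 15 | 25

Pairs (a,b) with same sensor, a.hour < b.hour, a.id < b.id.
sensor groups: S12:{11} S14:{5,15,25} S17:{23,28,31} S18:{7,10,17}
Ordered by (a.id, b.id); first 5.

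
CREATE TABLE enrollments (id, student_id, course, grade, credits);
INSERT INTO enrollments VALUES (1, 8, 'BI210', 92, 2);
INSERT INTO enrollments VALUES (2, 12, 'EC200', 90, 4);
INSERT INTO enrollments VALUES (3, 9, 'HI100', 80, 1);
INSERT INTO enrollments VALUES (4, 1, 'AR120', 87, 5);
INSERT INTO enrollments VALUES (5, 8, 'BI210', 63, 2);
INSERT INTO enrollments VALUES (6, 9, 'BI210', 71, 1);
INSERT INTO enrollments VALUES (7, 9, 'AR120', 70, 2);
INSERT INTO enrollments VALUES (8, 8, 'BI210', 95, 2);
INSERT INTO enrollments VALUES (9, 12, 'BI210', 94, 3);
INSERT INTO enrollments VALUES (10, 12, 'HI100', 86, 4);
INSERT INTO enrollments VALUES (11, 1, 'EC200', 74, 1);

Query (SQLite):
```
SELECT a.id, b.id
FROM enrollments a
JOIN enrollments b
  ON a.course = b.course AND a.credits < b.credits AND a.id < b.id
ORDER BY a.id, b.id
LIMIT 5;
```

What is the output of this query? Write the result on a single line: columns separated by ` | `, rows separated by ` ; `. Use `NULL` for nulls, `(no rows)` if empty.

1 | 9 ; 3 | 10 ; 5 | 9 ; 6 | 8 ; 6 | 9

Pairs (a,b) with same course, a.credits < b.credits, a.id < b.id.
course groups: AR120:{4,7} BI210:{1,5,6,8,9} EC200:{2,11} HI100:{3,10}
Ordered by (a.id, b.id); first 5.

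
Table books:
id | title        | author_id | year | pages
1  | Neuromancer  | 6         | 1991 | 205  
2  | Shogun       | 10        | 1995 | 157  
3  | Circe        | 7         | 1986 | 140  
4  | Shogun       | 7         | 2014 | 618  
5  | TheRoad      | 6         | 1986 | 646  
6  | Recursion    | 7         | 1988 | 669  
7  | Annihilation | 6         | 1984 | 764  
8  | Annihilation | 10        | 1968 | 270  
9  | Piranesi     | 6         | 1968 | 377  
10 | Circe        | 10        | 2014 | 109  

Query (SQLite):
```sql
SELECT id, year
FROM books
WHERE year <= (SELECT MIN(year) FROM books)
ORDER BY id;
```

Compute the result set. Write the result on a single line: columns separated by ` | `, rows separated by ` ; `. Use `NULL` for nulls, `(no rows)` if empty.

Scalar subquery: MIN(year) over all books rows = 1968.
Keep rows where year <= that value.

8 | 1968 ; 9 | 1968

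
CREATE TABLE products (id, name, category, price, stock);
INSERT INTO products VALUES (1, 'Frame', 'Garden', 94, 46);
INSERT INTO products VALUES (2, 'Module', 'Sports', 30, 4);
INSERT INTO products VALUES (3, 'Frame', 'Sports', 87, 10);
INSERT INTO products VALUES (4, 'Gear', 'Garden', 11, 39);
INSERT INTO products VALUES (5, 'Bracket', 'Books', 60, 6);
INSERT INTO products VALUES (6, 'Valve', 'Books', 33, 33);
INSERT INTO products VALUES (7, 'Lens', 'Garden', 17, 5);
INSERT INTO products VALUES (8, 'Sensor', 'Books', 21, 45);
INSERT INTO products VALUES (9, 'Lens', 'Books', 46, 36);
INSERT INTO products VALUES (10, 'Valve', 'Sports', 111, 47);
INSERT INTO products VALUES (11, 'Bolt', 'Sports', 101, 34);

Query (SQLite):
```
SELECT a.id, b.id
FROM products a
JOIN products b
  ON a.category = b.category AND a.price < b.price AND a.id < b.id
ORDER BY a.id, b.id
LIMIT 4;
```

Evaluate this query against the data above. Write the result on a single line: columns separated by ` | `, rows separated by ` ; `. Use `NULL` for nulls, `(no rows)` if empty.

2 | 3 ; 2 | 10 ; 2 | 11 ; 3 | 10

Pairs (a,b) with same category, a.price < b.price, a.id < b.id.
category groups: Books:{5,6,8,9} Garden:{1,4,7} Sports:{2,3,10,11}
Ordered by (a.id, b.id); first 4.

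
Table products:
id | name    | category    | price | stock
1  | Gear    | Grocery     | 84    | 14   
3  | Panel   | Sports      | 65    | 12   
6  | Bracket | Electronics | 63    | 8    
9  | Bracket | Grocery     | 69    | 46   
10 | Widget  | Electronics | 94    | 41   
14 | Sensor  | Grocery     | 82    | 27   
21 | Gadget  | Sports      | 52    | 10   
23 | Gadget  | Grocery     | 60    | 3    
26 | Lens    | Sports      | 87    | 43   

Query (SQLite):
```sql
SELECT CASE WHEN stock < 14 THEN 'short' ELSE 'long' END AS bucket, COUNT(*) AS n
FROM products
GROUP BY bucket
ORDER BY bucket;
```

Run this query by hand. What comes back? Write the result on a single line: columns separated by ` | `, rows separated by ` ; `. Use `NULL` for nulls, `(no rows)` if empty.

Bucket rows by stock < 14 → 'short' else 'long'; count each bucket.

long | 5 ; short | 4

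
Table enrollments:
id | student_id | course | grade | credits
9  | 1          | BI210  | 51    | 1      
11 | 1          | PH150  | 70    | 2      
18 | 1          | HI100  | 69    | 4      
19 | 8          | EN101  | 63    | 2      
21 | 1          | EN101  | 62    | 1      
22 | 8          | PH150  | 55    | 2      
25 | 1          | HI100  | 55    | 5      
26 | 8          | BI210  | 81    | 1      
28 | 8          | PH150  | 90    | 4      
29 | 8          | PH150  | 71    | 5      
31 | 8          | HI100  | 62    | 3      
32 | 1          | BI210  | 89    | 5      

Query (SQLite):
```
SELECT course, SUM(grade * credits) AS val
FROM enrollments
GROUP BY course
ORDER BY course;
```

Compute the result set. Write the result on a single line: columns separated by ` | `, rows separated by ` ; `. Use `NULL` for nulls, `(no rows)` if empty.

For each row compute grade * credits.
Group by course; take SUM of the expression per group.
  BI210: ids {9, 26, 32} → SUM(grade * credits)=577
  EN101: ids {19, 21} → SUM(grade * credits)=188
  HI100: ids {18, 25, 31} → SUM(grade * credits)=737
  PH150: ids {11, 22, 28, 29} → SUM(grade * credits)=965

BI210 | 577 ; EN101 | 188 ; HI100 | 737 ; PH150 | 965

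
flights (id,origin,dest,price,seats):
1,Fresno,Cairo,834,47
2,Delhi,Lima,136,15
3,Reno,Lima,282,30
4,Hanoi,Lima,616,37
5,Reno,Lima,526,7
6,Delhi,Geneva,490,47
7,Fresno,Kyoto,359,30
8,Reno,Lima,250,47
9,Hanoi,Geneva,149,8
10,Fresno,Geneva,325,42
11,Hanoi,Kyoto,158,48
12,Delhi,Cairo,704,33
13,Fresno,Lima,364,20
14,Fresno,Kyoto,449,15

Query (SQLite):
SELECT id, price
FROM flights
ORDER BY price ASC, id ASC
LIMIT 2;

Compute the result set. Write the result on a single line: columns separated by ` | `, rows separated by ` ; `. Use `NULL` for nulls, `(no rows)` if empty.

2 | 136 ; 9 | 149

Sort by price asc, tiebreak id asc: (136, id=2), (149, id=9), (158, id=11), (250, id=8), (282, id=3) …. Take first 2.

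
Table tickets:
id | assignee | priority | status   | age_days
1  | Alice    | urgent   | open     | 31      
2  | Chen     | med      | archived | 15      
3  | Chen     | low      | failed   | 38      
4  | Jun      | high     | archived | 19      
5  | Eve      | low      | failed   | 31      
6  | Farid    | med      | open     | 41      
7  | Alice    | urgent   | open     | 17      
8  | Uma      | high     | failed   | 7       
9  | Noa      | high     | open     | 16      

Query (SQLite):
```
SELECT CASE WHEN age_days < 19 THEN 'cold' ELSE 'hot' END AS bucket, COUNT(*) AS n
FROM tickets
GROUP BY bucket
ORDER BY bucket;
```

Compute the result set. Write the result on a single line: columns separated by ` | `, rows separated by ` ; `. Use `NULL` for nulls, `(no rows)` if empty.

Bucket rows by age_days < 19 → 'cold' else 'hot'; count each bucket.

cold | 4 ; hot | 5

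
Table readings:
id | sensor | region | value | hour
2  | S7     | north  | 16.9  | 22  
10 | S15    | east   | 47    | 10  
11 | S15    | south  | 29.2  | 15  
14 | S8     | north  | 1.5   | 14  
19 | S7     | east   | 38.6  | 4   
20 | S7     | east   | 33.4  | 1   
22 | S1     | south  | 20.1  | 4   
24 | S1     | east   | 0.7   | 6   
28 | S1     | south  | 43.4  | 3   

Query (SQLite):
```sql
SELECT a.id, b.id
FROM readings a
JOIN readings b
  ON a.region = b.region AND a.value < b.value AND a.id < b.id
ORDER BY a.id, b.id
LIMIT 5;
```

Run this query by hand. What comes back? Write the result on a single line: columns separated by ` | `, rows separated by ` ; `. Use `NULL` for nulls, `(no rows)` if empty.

Pairs (a,b) with same region, a.value < b.value, a.id < b.id.
region groups: east:{10,19,20,24} north:{2,14} south:{11,22,28}
Ordered by (a.id, b.id); first 5.

11 | 28 ; 22 | 28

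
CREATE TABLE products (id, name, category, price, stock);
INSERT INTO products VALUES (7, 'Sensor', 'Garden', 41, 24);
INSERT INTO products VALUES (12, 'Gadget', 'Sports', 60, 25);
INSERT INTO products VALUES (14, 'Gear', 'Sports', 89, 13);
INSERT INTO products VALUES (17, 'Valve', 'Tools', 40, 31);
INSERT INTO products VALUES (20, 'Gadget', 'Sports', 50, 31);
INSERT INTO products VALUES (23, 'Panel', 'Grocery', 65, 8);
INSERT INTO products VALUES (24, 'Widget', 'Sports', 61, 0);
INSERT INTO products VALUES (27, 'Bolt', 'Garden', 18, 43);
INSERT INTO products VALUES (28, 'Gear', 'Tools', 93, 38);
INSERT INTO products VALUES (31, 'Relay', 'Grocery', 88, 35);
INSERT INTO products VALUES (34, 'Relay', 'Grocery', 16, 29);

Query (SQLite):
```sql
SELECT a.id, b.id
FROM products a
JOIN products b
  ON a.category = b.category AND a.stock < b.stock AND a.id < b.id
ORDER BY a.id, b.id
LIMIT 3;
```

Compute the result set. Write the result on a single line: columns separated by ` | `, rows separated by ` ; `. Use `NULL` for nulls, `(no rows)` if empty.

Pairs (a,b) with same category, a.stock < b.stock, a.id < b.id.
category groups: Garden:{7,27} Grocery:{23,31,34} Sports:{12,14,20,24} Tools:{17,28}
Ordered by (a.id, b.id); first 3.

7 | 27 ; 12 | 20 ; 14 | 20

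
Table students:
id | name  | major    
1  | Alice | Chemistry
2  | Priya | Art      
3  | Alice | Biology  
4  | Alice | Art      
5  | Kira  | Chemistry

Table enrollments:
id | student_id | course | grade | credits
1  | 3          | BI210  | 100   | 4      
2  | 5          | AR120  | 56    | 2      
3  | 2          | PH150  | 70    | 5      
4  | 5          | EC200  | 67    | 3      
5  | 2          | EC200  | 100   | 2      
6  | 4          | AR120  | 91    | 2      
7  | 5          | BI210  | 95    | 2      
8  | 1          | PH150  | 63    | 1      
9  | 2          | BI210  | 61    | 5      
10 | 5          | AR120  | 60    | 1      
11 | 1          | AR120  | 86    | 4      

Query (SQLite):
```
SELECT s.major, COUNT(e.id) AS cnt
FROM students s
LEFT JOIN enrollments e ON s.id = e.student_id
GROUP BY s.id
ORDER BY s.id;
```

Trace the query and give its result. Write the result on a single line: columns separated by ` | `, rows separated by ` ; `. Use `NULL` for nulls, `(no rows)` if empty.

Chemistry | 2 ; Art | 3 ; Biology | 1 ; Art | 1 ; Chemistry | 4

LEFT JOIN keeps every students row; unmatched ones get NULL for enrollments columns.
Group by students.id and compute COUNT(e.id). COUNT(col) of an all-NULL group is 0.
  1: ids {8, 11} → COUNT(e.id)=2
  2: ids {3, 5, 9} → COUNT(e.id)=3
  3: ids {1} → COUNT(e.id)=1
  4: ids {6} → COUNT(e.id)=1
  5: ids {2, 4, 7, 10} → COUNT(e.id)=4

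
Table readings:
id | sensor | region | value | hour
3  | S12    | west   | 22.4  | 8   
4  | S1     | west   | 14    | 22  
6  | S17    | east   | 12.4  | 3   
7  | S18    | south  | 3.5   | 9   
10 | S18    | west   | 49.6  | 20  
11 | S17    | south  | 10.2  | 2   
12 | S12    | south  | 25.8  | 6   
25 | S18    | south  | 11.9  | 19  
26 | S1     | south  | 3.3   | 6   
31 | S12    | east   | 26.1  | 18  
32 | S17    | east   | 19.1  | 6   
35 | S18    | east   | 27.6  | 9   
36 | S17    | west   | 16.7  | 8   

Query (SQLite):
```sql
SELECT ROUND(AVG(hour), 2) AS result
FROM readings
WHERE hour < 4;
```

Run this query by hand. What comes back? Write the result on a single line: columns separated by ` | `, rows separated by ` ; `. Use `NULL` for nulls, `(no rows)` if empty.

Rows where hour < 4 → hour values: [3, 2].
AVG = 5 / 2 (rounded to 2 dp).

2.5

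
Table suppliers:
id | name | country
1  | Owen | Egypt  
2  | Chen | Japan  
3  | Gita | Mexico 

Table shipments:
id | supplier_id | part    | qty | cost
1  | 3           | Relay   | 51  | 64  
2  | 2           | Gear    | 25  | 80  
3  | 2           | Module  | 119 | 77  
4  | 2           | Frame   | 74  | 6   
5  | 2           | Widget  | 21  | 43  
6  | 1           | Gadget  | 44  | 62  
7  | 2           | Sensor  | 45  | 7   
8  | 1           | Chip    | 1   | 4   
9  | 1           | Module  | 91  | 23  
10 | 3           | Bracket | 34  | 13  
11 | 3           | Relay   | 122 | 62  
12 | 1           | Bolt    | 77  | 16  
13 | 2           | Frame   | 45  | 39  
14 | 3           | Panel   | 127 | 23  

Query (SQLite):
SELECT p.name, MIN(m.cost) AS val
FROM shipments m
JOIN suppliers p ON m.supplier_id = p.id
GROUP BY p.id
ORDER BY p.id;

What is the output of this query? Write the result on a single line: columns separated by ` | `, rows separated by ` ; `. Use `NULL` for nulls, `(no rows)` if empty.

Owen | 4 ; Chen | 6 ; Gita | 13

Join each shipments row to its suppliers via supplier_id.
Group joined rows by suppliers.id; compute MIN(m.cost) per group.
  1: ids {6, 8, 9, 12} → MIN(m.cost)=4
  2: ids {2, 3, 4, 5, 7, 13} → MIN(m.cost)=6
  3: ids {1, 10, 11, 14} → MIN(m.cost)=13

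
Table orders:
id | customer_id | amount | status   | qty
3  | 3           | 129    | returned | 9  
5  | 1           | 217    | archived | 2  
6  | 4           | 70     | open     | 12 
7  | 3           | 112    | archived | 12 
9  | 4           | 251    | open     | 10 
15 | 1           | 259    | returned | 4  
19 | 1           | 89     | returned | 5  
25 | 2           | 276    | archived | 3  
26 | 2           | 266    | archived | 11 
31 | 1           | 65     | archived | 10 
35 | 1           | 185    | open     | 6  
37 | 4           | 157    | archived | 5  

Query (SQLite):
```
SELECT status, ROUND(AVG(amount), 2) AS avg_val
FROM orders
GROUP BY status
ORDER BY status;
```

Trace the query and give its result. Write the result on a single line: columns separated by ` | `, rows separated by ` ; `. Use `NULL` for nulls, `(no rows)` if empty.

Partition orders by status; compute ROUND(AVG(amount), 2) within each group.
  archived: ids {5, 7, 25, 26, 31, 37} → ROUND(AVG(amount), 2)=182.17
  open: ids {6, 9, 35} → ROUND(AVG(amount), 2)=168.67
  returned: ids {3, 15, 19} → ROUND(AVG(amount), 2)=159

archived | 182.17 ; open | 168.67 ; returned | 159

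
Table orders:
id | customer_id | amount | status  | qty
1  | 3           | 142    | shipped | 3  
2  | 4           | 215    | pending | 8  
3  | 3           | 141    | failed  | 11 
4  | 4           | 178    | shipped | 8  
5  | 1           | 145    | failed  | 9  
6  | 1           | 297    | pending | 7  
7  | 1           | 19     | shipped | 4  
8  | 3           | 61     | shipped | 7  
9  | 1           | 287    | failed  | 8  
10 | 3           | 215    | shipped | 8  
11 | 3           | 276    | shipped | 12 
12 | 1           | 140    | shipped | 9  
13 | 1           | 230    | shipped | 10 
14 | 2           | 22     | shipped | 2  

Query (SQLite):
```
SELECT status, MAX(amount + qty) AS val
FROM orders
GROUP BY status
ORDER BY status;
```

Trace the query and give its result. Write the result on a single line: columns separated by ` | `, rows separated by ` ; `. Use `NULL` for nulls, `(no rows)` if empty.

For each row compute amount + qty.
Group by status; take MAX of the expression per group.
  failed: ids {3, 5, 9} → MAX(amount + qty)=295
  pending: ids {2, 6} → MAX(amount + qty)=304
  shipped: ids {1, 4, 7, 8, 10, 11, 12, 13, 14} → MAX(amount + qty)=288

failed | 295 ; pending | 304 ; shipped | 288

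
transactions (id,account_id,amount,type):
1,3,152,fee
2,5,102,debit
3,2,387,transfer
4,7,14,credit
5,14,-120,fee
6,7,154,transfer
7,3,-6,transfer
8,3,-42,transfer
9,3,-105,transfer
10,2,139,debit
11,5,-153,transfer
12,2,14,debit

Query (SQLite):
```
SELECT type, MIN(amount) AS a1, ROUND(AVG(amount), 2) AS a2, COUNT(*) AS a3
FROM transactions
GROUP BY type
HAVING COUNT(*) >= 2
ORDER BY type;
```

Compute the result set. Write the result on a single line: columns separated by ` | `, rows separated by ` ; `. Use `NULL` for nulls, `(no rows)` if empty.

debit | 14 | 85 | 3 ; fee | -120 | 16 | 2 ; transfer | -153 | 39.17 | 6

Group transactions by type.
Per group compute: MIN(amount), ROUND(AVG(amount), 2), COUNT(*).
HAVING: drop groups with fewer than 2 rows.
  credit: ids {4} → MIN(amount)=14, ROUND(AVG(amount), 2)=14, COUNT(*)=1
  debit: ids {2, 10, 12} → MIN(amount)=14, ROUND(AVG(amount), 2)=85, COUNT(*)=3
  fee: ids {1, 5} → MIN(amount)=-120, ROUND(AVG(amount), 2)=16, COUNT(*)=2
  transfer: ids {3, 6, 7, 8, 9, 11} → MIN(amount)=-153, ROUND(AVG(amount), 2)=39.17, COUNT(*)=6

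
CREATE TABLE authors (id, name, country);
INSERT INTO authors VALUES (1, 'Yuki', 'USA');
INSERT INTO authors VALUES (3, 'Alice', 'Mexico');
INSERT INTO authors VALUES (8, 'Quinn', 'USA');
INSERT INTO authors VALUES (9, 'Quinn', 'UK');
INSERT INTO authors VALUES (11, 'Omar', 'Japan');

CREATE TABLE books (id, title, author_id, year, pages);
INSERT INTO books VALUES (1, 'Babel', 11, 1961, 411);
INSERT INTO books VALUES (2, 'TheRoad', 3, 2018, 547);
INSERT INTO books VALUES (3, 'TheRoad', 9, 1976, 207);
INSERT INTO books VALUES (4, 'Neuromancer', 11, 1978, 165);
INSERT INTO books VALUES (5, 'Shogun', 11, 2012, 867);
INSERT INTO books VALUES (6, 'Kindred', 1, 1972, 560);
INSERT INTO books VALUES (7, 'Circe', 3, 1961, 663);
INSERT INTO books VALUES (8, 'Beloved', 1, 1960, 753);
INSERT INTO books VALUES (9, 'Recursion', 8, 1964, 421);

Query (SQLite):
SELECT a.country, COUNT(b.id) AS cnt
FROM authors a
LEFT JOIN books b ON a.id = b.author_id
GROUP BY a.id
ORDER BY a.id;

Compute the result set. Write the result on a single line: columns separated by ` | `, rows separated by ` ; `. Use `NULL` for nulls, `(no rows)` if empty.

USA | 2 ; Mexico | 2 ; USA | 1 ; UK | 1 ; Japan | 3

LEFT JOIN keeps every authors row; unmatched ones get NULL for books columns.
Group by authors.id and compute COUNT(b.id). COUNT(col) of an all-NULL group is 0.
  1: ids {6, 8} → COUNT(b.id)=2
  3: ids {2, 7} → COUNT(b.id)=2
  8: ids {9} → COUNT(b.id)=1
  9: ids {3} → COUNT(b.id)=1
  11: ids {1, 4, 5} → COUNT(b.id)=3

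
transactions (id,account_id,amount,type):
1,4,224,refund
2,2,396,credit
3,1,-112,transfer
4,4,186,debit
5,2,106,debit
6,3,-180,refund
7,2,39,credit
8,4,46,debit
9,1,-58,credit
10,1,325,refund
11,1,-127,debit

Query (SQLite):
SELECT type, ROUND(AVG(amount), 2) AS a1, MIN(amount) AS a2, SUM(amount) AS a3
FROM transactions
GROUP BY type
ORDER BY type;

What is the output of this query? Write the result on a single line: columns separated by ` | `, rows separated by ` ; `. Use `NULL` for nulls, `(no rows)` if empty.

credit | 125.67 | -58 | 377 ; debit | 52.75 | -127 | 211 ; refund | 123 | -180 | 369 ; transfer | -112 | -112 | -112

Group transactions by type.
Per group compute: ROUND(AVG(amount), 2), MIN(amount), SUM(amount).
  credit: ids {2, 7, 9} → ROUND(AVG(amount), 2)=125.67, MIN(amount)=-58, SUM(amount)=377
  debit: ids {4, 5, 8, 11} → ROUND(AVG(amount), 2)=52.75, MIN(amount)=-127, SUM(amount)=211
  refund: ids {1, 6, 10} → ROUND(AVG(amount), 2)=123, MIN(amount)=-180, SUM(amount)=369
  transfer: ids {3} → ROUND(AVG(amount), 2)=-112, MIN(amount)=-112, SUM(amount)=-112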